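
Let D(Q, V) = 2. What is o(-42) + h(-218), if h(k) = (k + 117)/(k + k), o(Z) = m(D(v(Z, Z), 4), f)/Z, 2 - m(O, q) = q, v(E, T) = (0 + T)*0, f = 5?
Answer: 925/3052 ≈ 0.30308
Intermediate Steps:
v(E, T) = 0 (v(E, T) = T*0 = 0)
m(O, q) = 2 - q
o(Z) = -3/Z (o(Z) = (2 - 1*5)/Z = (2 - 5)/Z = -3/Z)
h(k) = (117 + k)/(2*k) (h(k) = (117 + k)/((2*k)) = (117 + k)*(1/(2*k)) = (117 + k)/(2*k))
o(-42) + h(-218) = -3/(-42) + (½)*(117 - 218)/(-218) = -3*(-1/42) + (½)*(-1/218)*(-101) = 1/14 + 101/436 = 925/3052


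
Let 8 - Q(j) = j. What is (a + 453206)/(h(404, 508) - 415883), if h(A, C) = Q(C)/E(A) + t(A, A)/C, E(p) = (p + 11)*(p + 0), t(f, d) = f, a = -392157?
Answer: -64995268409/442765249495 ≈ -0.14679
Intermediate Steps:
Q(j) = 8 - j
E(p) = p*(11 + p) (E(p) = (11 + p)*p = p*(11 + p))
h(A, C) = A/C + (8 - C)/(A*(11 + A)) (h(A, C) = (8 - C)/((A*(11 + A))) + A/C = (8 - C)*(1/(A*(11 + A))) + A/C = (8 - C)/(A*(11 + A)) + A/C = A/C + (8 - C)/(A*(11 + A)))
(a + 453206)/(h(404, 508) - 415883) = (-392157 + 453206)/((508*(8 - 1*508) + 404**2*(11 + 404))/(404*508*(11 + 404)) - 415883) = 61049/((1/404)*(1/508)*(508*(8 - 508) + 163216*415)/415 - 415883) = 61049/((1/404)*(1/508)*(1/415)*(508*(-500) + 67734640) - 415883) = 61049/((1/404)*(1/508)*(1/415)*(-254000 + 67734640) - 415883) = 61049/((1/404)*(1/508)*(1/415)*67480640 - 415883) = 61049/(843508/1064641 - 415883) = 61049/(-442765249495/1064641) = 61049*(-1064641/442765249495) = -64995268409/442765249495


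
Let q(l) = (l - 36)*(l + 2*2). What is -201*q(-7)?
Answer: -25929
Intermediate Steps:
q(l) = (-36 + l)*(4 + l) (q(l) = (-36 + l)*(l + 4) = (-36 + l)*(4 + l))
-201*q(-7) = -201*(-144 + (-7)**2 - 32*(-7)) = -201*(-144 + 49 + 224) = -201*129 = -25929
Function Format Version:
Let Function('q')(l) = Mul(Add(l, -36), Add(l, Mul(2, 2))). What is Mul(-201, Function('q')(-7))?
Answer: -25929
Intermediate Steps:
Function('q')(l) = Mul(Add(-36, l), Add(4, l)) (Function('q')(l) = Mul(Add(-36, l), Add(l, 4)) = Mul(Add(-36, l), Add(4, l)))
Mul(-201, Function('q')(-7)) = Mul(-201, Add(-144, Pow(-7, 2), Mul(-32, -7))) = Mul(-201, Add(-144, 49, 224)) = Mul(-201, 129) = -25929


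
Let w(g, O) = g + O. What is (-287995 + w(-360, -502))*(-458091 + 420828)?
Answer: 10763678391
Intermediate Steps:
w(g, O) = O + g
(-287995 + w(-360, -502))*(-458091 + 420828) = (-287995 + (-502 - 360))*(-458091 + 420828) = (-287995 - 862)*(-37263) = -288857*(-37263) = 10763678391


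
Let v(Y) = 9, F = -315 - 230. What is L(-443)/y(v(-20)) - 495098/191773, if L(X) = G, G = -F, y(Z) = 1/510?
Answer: 53302810252/191773 ≈ 2.7795e+5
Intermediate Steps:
F = -545
y(Z) = 1/510
G = 545 (G = -1*(-545) = 545)
L(X) = 545
L(-443)/y(v(-20)) - 495098/191773 = 545/(1/510) - 495098/191773 = 545*510 - 495098*1/191773 = 277950 - 495098/191773 = 53302810252/191773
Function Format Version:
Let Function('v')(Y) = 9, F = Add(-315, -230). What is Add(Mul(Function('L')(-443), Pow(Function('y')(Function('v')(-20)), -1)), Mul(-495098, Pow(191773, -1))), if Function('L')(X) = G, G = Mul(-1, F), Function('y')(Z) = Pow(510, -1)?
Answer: Rational(53302810252, 191773) ≈ 2.7795e+5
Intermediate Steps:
F = -545
Function('y')(Z) = Rational(1, 510)
G = 545 (G = Mul(-1, -545) = 545)
Function('L')(X) = 545
Add(Mul(Function('L')(-443), Pow(Function('y')(Function('v')(-20)), -1)), Mul(-495098, Pow(191773, -1))) = Add(Mul(545, Pow(Rational(1, 510), -1)), Mul(-495098, Pow(191773, -1))) = Add(Mul(545, 510), Mul(-495098, Rational(1, 191773))) = Add(277950, Rational(-495098, 191773)) = Rational(53302810252, 191773)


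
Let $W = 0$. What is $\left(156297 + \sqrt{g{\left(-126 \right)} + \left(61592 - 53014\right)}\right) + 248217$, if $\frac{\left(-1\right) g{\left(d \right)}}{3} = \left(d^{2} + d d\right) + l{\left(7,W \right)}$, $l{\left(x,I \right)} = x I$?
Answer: $404514 + i \sqrt{86678} \approx 4.0451 \cdot 10^{5} + 294.41 i$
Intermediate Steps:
$l{\left(x,I \right)} = I x$
$g{\left(d \right)} = - 6 d^{2}$ ($g{\left(d \right)} = - 3 \left(\left(d^{2} + d d\right) + 0 \cdot 7\right) = - 3 \left(\left(d^{2} + d^{2}\right) + 0\right) = - 3 \left(2 d^{2} + 0\right) = - 3 \cdot 2 d^{2} = - 6 d^{2}$)
$\left(156297 + \sqrt{g{\left(-126 \right)} + \left(61592 - 53014\right)}\right) + 248217 = \left(156297 + \sqrt{- 6 \left(-126\right)^{2} + \left(61592 - 53014\right)}\right) + 248217 = \left(156297 + \sqrt{\left(-6\right) 15876 + 8578}\right) + 248217 = \left(156297 + \sqrt{-95256 + 8578}\right) + 248217 = \left(156297 + \sqrt{-86678}\right) + 248217 = \left(156297 + i \sqrt{86678}\right) + 248217 = 404514 + i \sqrt{86678}$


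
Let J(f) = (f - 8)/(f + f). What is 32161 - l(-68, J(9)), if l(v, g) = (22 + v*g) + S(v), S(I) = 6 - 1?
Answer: 289240/9 ≈ 32138.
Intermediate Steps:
J(f) = (-8 + f)/(2*f) (J(f) = (-8 + f)/((2*f)) = (-8 + f)*(1/(2*f)) = (-8 + f)/(2*f))
S(I) = 5
l(v, g) = 27 + g*v (l(v, g) = (22 + v*g) + 5 = (22 + g*v) + 5 = 27 + g*v)
32161 - l(-68, J(9)) = 32161 - (27 + ((½)*(-8 + 9)/9)*(-68)) = 32161 - (27 + ((½)*(⅑)*1)*(-68)) = 32161 - (27 + (1/18)*(-68)) = 32161 - (27 - 34/9) = 32161 - 1*209/9 = 32161 - 209/9 = 289240/9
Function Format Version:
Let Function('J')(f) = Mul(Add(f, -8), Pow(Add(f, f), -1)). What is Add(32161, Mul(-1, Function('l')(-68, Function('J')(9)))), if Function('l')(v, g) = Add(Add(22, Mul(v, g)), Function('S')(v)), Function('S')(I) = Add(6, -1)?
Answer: Rational(289240, 9) ≈ 32138.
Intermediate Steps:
Function('J')(f) = Mul(Rational(1, 2), Pow(f, -1), Add(-8, f)) (Function('J')(f) = Mul(Add(-8, f), Pow(Mul(2, f), -1)) = Mul(Add(-8, f), Mul(Rational(1, 2), Pow(f, -1))) = Mul(Rational(1, 2), Pow(f, -1), Add(-8, f)))
Function('S')(I) = 5
Function('l')(v, g) = Add(27, Mul(g, v)) (Function('l')(v, g) = Add(Add(22, Mul(v, g)), 5) = Add(Add(22, Mul(g, v)), 5) = Add(27, Mul(g, v)))
Add(32161, Mul(-1, Function('l')(-68, Function('J')(9)))) = Add(32161, Mul(-1, Add(27, Mul(Mul(Rational(1, 2), Pow(9, -1), Add(-8, 9)), -68)))) = Add(32161, Mul(-1, Add(27, Mul(Mul(Rational(1, 2), Rational(1, 9), 1), -68)))) = Add(32161, Mul(-1, Add(27, Mul(Rational(1, 18), -68)))) = Add(32161, Mul(-1, Add(27, Rational(-34, 9)))) = Add(32161, Mul(-1, Rational(209, 9))) = Add(32161, Rational(-209, 9)) = Rational(289240, 9)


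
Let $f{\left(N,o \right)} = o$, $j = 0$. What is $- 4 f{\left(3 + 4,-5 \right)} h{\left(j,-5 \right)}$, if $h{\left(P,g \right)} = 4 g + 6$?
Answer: $-280$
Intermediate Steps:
$h{\left(P,g \right)} = 6 + 4 g$
$- 4 f{\left(3 + 4,-5 \right)} h{\left(j,-5 \right)} = \left(-4\right) \left(-5\right) \left(6 + 4 \left(-5\right)\right) = 20 \left(6 - 20\right) = 20 \left(-14\right) = -280$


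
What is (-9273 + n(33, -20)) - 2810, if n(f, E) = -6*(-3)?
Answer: -12065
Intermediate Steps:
n(f, E) = 18
(-9273 + n(33, -20)) - 2810 = (-9273 + 18) - 2810 = -9255 - 2810 = -12065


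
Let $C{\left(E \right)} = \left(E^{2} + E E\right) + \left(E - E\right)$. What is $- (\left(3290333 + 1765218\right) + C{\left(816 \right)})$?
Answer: $-6387263$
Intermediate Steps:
$C{\left(E \right)} = 2 E^{2}$ ($C{\left(E \right)} = \left(E^{2} + E^{2}\right) + 0 = 2 E^{2} + 0 = 2 E^{2}$)
$- (\left(3290333 + 1765218\right) + C{\left(816 \right)}) = - (\left(3290333 + 1765218\right) + 2 \cdot 816^{2}) = - (5055551 + 2 \cdot 665856) = - (5055551 + 1331712) = \left(-1\right) 6387263 = -6387263$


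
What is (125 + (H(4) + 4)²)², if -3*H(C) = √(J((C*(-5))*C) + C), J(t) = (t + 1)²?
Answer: 60057316/81 - 120224*√6245/27 ≈ 3.8957e+5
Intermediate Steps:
J(t) = (1 + t)²
H(C) = -√(C + (1 - 5*C²)²)/3 (H(C) = -√((1 + (C*(-5))*C)² + C)/3 = -√((1 + (-5*C)*C)² + C)/3 = -√((1 - 5*C²)² + C)/3 = -√(C + (1 - 5*C²)²)/3)
(125 + (H(4) + 4)²)² = (125 + (-√(4 + (-1 + 5*4²)²)/3 + 4)²)² = (125 + (-√(4 + (-1 + 5*16)²)/3 + 4)²)² = (125 + (-√(4 + (-1 + 80)²)/3 + 4)²)² = (125 + (-√(4 + 79²)/3 + 4)²)² = (125 + (-√(4 + 6241)/3 + 4)²)² = (125 + (-√6245/3 + 4)²)² = (125 + (4 - √6245/3)²)²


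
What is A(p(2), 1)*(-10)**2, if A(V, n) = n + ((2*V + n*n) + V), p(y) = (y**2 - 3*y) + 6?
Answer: 1400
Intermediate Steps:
p(y) = 6 + y**2 - 3*y
A(V, n) = n + n**2 + 3*V (A(V, n) = n + ((2*V + n**2) + V) = n + ((n**2 + 2*V) + V) = n + (n**2 + 3*V) = n + n**2 + 3*V)
A(p(2), 1)*(-10)**2 = (1 + 1**2 + 3*(6 + 2**2 - 3*2))*(-10)**2 = (1 + 1 + 3*(6 + 4 - 6))*100 = (1 + 1 + 3*4)*100 = (1 + 1 + 12)*100 = 14*100 = 1400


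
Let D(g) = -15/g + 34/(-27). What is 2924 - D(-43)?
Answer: 3395821/1161 ≈ 2924.9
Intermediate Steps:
D(g) = -34/27 - 15/g (D(g) = -15/g + 34*(-1/27) = -15/g - 34/27 = -34/27 - 15/g)
2924 - D(-43) = 2924 - (-34/27 - 15/(-43)) = 2924 - (-34/27 - 15*(-1/43)) = 2924 - (-34/27 + 15/43) = 2924 - 1*(-1057/1161) = 2924 + 1057/1161 = 3395821/1161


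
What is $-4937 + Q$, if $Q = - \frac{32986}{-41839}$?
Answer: $- \frac{206526157}{41839} \approx -4936.2$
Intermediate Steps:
$Q = \frac{32986}{41839}$ ($Q = \left(-32986\right) \left(- \frac{1}{41839}\right) = \frac{32986}{41839} \approx 0.7884$)
$-4937 + Q = -4937 + \frac{32986}{41839} = - \frac{206526157}{41839}$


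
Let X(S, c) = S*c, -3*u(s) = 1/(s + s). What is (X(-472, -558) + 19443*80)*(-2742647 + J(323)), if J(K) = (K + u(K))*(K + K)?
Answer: -4608860343296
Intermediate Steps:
u(s) = -1/(6*s) (u(s) = -1/(3*(s + s)) = -1/(2*s)/3 = -1/(6*s))
J(K) = 2*K*(K - 1/(6*K)) (J(K) = (K - 1/(6*K))*(K + K) = (K - 1/(6*K))*(2*K) = 2*K*(K - 1/(6*K)))
(X(-472, -558) + 19443*80)*(-2742647 + J(323)) = (-472*(-558) + 19443*80)*(-2742647 + (-1/3 + 2*323**2)) = (263376 + 1555440)*(-2742647 + (-1/3 + 2*104329)) = 1818816*(-2742647 + (-1/3 + 208658)) = 1818816*(-2742647 + 625973/3) = 1818816*(-7601968/3) = -4608860343296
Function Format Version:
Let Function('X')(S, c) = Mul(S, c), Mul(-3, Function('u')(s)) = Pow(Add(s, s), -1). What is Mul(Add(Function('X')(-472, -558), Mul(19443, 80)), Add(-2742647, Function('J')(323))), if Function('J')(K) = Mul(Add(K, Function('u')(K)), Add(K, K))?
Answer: -4608860343296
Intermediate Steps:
Function('u')(s) = Mul(Rational(-1, 6), Pow(s, -1)) (Function('u')(s) = Mul(Rational(-1, 3), Pow(Add(s, s), -1)) = Mul(Rational(-1, 3), Pow(Mul(2, s), -1)) = Mul(Rational(-1, 3), Mul(Rational(1, 2), Pow(s, -1))) = Mul(Rational(-1, 6), Pow(s, -1)))
Function('J')(K) = Mul(2, K, Add(K, Mul(Rational(-1, 6), Pow(K, -1)))) (Function('J')(K) = Mul(Add(K, Mul(Rational(-1, 6), Pow(K, -1))), Add(K, K)) = Mul(Add(K, Mul(Rational(-1, 6), Pow(K, -1))), Mul(2, K)) = Mul(2, K, Add(K, Mul(Rational(-1, 6), Pow(K, -1)))))
Mul(Add(Function('X')(-472, -558), Mul(19443, 80)), Add(-2742647, Function('J')(323))) = Mul(Add(Mul(-472, -558), Mul(19443, 80)), Add(-2742647, Add(Rational(-1, 3), Mul(2, Pow(323, 2))))) = Mul(Add(263376, 1555440), Add(-2742647, Add(Rational(-1, 3), Mul(2, 104329)))) = Mul(1818816, Add(-2742647, Add(Rational(-1, 3), 208658))) = Mul(1818816, Add(-2742647, Rational(625973, 3))) = Mul(1818816, Rational(-7601968, 3)) = -4608860343296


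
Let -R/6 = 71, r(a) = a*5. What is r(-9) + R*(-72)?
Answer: 30627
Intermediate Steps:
r(a) = 5*a
R = -426 (R = -6*71 = -426)
r(-9) + R*(-72) = 5*(-9) - 426*(-72) = -45 + 30672 = 30627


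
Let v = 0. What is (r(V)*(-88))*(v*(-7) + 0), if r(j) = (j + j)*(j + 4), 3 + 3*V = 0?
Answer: 0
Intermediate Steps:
V = -1 (V = -1 + (1/3)*0 = -1 + 0 = -1)
r(j) = 2*j*(4 + j) (r(j) = (2*j)*(4 + j) = 2*j*(4 + j))
(r(V)*(-88))*(v*(-7) + 0) = ((2*(-1)*(4 - 1))*(-88))*(0*(-7) + 0) = ((2*(-1)*3)*(-88))*(0 + 0) = -6*(-88)*0 = 528*0 = 0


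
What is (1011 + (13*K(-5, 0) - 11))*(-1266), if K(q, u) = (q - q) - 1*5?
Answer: -1183710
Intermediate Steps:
K(q, u) = -5 (K(q, u) = 0 - 5 = -5)
(1011 + (13*K(-5, 0) - 11))*(-1266) = (1011 + (13*(-5) - 11))*(-1266) = (1011 + (-65 - 11))*(-1266) = (1011 - 76)*(-1266) = 935*(-1266) = -1183710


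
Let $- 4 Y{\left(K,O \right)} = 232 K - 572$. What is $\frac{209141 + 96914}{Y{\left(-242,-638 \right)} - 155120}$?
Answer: $- \frac{306055}{140941} \approx -2.1715$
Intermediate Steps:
$Y{\left(K,O \right)} = 143 - 58 K$ ($Y{\left(K,O \right)} = - \frac{232 K - 572}{4} = - \frac{-572 + 232 K}{4} = 143 - 58 K$)
$\frac{209141 + 96914}{Y{\left(-242,-638 \right)} - 155120} = \frac{209141 + 96914}{\left(143 - -14036\right) - 155120} = \frac{306055}{\left(143 + 14036\right) - 155120} = \frac{306055}{14179 - 155120} = \frac{306055}{-140941} = 306055 \left(- \frac{1}{140941}\right) = - \frac{306055}{140941}$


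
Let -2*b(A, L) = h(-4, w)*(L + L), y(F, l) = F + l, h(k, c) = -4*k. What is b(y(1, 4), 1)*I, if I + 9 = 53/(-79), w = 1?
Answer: 12224/79 ≈ 154.73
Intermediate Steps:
I = -764/79 (I = -9 + 53/(-79) = -9 + 53*(-1/79) = -9 - 53/79 = -764/79 ≈ -9.6709)
b(A, L) = -16*L (b(A, L) = -(-4*(-4))*(L + L)/2 = -8*2*L = -16*L)
b(y(1, 4), 1)*I = -16*1*(-764/79) = -16*(-764/79) = 12224/79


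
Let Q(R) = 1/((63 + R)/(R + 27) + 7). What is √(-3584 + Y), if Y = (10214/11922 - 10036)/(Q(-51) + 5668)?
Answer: I*√76868460068049820574/146414082 ≈ 59.881*I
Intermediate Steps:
Q(R) = 1/(7 + (63 + R)/(27 + R)) (Q(R) = 1/((63 + R)/(27 + R) + 7) = 1/(7 + (63 + R)/(27 + R)))
Y = -777653357/439242246 (Y = (10214/11922 - 10036)/((27 - 51)/(4*(63 + 2*(-51))) + 5668) = (10214*(1/11922) - 10036)/((¼)*(-24)/(63 - 102) + 5668) = (5107/5961 - 10036)/((¼)*(-24)/(-39) + 5668) = -59819489/(5961*((¼)*(-1/39)*(-24) + 5668)) = -59819489/(5961*(2/13 + 5668)) = -59819489/(5961*73686/13) = -59819489/5961*13/73686 = -777653357/439242246 ≈ -1.7704)
√(-3584 + Y) = √(-3584 - 777653357/439242246) = √(-1575021863021/439242246) = I*√76868460068049820574/146414082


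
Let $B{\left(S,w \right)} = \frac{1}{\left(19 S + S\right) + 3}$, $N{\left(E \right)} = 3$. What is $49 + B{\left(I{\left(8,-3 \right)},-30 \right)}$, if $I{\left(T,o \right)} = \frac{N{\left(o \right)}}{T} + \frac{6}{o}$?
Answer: $\frac{2889}{59} \approx 48.966$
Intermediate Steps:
$I{\left(T,o \right)} = \frac{3}{T} + \frac{6}{o}$
$B{\left(S,w \right)} = \frac{1}{3 + 20 S}$ ($B{\left(S,w \right)} = \frac{1}{20 S + 3} = \frac{1}{3 + 20 S}$)
$49 + B{\left(I{\left(8,-3 \right)},-30 \right)} = 49 + \frac{1}{3 + 20 \left(\frac{3}{8} + \frac{6}{-3}\right)} = 49 + \frac{1}{3 + 20 \left(3 \cdot \frac{1}{8} + 6 \left(- \frac{1}{3}\right)\right)} = 49 + \frac{1}{3 + 20 \left(\frac{3}{8} - 2\right)} = 49 + \frac{1}{3 + 20 \left(- \frac{13}{8}\right)} = 49 + \frac{1}{3 - \frac{65}{2}} = 49 + \frac{1}{- \frac{59}{2}} = 49 - \frac{2}{59} = \frac{2889}{59}$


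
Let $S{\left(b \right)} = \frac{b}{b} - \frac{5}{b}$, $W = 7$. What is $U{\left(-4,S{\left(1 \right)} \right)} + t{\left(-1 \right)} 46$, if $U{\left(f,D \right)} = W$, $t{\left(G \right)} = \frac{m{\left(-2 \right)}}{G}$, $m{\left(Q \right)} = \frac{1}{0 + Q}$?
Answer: $30$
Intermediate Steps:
$S{\left(b \right)} = 1 - \frac{5}{b}$
$m{\left(Q \right)} = \frac{1}{Q}$
$t{\left(G \right)} = - \frac{1}{2 G}$ ($t{\left(G \right)} = \frac{1}{\left(-2\right) G} = - \frac{1}{2 G}$)
$U{\left(f,D \right)} = 7$
$U{\left(-4,S{\left(1 \right)} \right)} + t{\left(-1 \right)} 46 = 7 + - \frac{1}{2 \left(-1\right)} 46 = 7 + \left(- \frac{1}{2}\right) \left(-1\right) 46 = 7 + \frac{1}{2} \cdot 46 = 7 + 23 = 30$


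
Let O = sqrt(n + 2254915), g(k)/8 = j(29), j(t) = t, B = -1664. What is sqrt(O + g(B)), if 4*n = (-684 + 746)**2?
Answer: sqrt(232 + 2*sqrt(563969)) ≈ 41.641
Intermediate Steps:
g(k) = 232 (g(k) = 8*29 = 232)
n = 961 (n = (-684 + 746)**2/4 = (1/4)*62**2 = (1/4)*3844 = 961)
O = 2*sqrt(563969) (O = sqrt(961 + 2254915) = sqrt(2255876) = 2*sqrt(563969) ≈ 1502.0)
sqrt(O + g(B)) = sqrt(2*sqrt(563969) + 232) = sqrt(232 + 2*sqrt(563969))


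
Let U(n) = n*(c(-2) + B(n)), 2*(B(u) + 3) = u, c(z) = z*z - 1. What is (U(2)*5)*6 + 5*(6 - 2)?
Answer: 80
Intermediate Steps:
c(z) = -1 + z² (c(z) = z² - 1 = -1 + z²)
B(u) = -3 + u/2
U(n) = n²/2 (U(n) = n*((-1 + (-2)²) + (-3 + n/2)) = n*((-1 + 4) + (-3 + n/2)) = n*(3 + (-3 + n/2)) = n*(n/2) = n²/2)
(U(2)*5)*6 + 5*(6 - 2) = (((½)*2²)*5)*6 + 5*(6 - 2) = (((½)*4)*5)*6 + 5*4 = (2*5)*6 + 20 = 10*6 + 20 = 60 + 20 = 80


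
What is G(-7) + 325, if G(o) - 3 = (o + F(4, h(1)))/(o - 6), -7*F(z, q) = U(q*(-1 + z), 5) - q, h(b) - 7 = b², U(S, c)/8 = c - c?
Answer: 29889/91 ≈ 328.45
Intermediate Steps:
U(S, c) = 0 (U(S, c) = 8*(c - c) = 8*0 = 0)
h(b) = 7 + b²
F(z, q) = q/7 (F(z, q) = -(0 - q)/7 = -(-1)*q/7 = q/7)
G(o) = 3 + (8/7 + o)/(-6 + o) (G(o) = 3 + (o + (7 + 1²)/7)/(o - 6) = 3 + (o + (7 + 1)/7)/(-6 + o) = 3 + (o + (⅐)*8)/(-6 + o) = 3 + (o + 8/7)/(-6 + o) = 3 + (8/7 + o)/(-6 + o))
G(-7) + 325 = 2*(-59 + 14*(-7))/(7*(-6 - 7)) + 325 = (2/7)*(-59 - 98)/(-13) + 325 = (2/7)*(-1/13)*(-157) + 325 = 314/91 + 325 = 29889/91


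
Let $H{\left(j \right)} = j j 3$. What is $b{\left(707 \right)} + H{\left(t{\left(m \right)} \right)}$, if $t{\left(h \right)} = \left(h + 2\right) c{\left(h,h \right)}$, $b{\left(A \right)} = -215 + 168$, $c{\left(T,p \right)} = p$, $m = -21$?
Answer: $477556$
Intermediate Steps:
$b{\left(A \right)} = -47$
$t{\left(h \right)} = h \left(2 + h\right)$ ($t{\left(h \right)} = \left(h + 2\right) h = \left(2 + h\right) h = h \left(2 + h\right)$)
$H{\left(j \right)} = 3 j^{2}$ ($H{\left(j \right)} = j^{2} \cdot 3 = 3 j^{2}$)
$b{\left(707 \right)} + H{\left(t{\left(m \right)} \right)} = -47 + 3 \left(- 21 \left(2 - 21\right)\right)^{2} = -47 + 3 \left(\left(-21\right) \left(-19\right)\right)^{2} = -47 + 3 \cdot 399^{2} = -47 + 3 \cdot 159201 = -47 + 477603 = 477556$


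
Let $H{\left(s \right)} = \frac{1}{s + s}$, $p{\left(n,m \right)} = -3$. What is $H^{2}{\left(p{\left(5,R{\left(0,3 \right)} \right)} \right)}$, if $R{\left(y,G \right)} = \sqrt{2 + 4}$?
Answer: $\frac{1}{36} \approx 0.027778$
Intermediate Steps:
$R{\left(y,G \right)} = \sqrt{6}$
$H{\left(s \right)} = \frac{1}{2 s}$
$H^{2}{\left(p{\left(5,R{\left(0,3 \right)} \right)} \right)} = \left(\frac{1}{2 \left(-3\right)}\right)^{2} = \left(\frac{1}{2} \left(- \frac{1}{3}\right)\right)^{2} = \left(- \frac{1}{6}\right)^{2} = \frac{1}{36}$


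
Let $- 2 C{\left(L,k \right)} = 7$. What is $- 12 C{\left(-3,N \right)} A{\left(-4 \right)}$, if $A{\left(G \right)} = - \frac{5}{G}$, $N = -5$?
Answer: $\frac{105}{2} \approx 52.5$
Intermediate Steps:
$C{\left(L,k \right)} = - \frac{7}{2}$ ($C{\left(L,k \right)} = \left(- \frac{1}{2}\right) 7 = - \frac{7}{2}$)
$- 12 C{\left(-3,N \right)} A{\left(-4 \right)} = \left(-12\right) \left(- \frac{7}{2}\right) \left(- \frac{5}{-4}\right) = 42 \left(\left(-5\right) \left(- \frac{1}{4}\right)\right) = 42 \cdot \frac{5}{4} = \frac{105}{2}$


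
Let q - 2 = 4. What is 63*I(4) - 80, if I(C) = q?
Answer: 298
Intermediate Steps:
q = 6 (q = 2 + 4 = 6)
I(C) = 6
63*I(4) - 80 = 63*6 - 80 = 378 - 80 = 298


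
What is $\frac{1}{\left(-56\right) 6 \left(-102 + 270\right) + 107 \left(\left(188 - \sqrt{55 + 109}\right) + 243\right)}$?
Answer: $- \frac{10331}{104851925} + \frac{214 \sqrt{41}}{104851925} \approx -8.5461 \cdot 10^{-5}$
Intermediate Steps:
$\frac{1}{\left(-56\right) 6 \left(-102 + 270\right) + 107 \left(\left(188 - \sqrt{55 + 109}\right) + 243\right)} = \frac{1}{\left(-336\right) 168 + 107 \left(\left(188 - \sqrt{164}\right) + 243\right)} = \frac{1}{-56448 + 107 \left(\left(188 - 2 \sqrt{41}\right) + 243\right)} = \frac{1}{-56448 + 107 \left(431 - 2 \sqrt{41}\right)} = \frac{1}{-56448 + \left(46117 - 214 \sqrt{41}\right)} = \frac{1}{-10331 - 214 \sqrt{41}}$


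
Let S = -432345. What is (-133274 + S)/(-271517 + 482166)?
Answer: -565619/210649 ≈ -2.6851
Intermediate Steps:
(-133274 + S)/(-271517 + 482166) = (-133274 - 432345)/(-271517 + 482166) = -565619/210649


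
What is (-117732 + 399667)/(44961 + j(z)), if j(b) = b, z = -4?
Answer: 281935/44957 ≈ 6.2712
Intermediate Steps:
(-117732 + 399667)/(44961 + j(z)) = (-117732 + 399667)/(44961 - 4) = 281935/44957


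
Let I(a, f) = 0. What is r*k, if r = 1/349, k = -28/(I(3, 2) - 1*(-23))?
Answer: -28/8027 ≈ -0.0034882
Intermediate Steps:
k = -28/23 (k = -28/(0 - 1*(-23)) = -28/(0 + 23) = -28/23 ≈ -1.2174)
r = 1/349 ≈ 0.0028653
r*k = (1/349)*(-28/23) = -28/8027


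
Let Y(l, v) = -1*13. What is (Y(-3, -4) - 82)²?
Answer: 9025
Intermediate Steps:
Y(l, v) = -13
(Y(-3, -4) - 82)² = (-13 - 82)² = (-95)² = 9025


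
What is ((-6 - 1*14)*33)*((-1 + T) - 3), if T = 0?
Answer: 2640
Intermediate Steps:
((-6 - 1*14)*33)*((-1 + T) - 3) = ((-6 - 1*14)*33)*((-1 + 0) - 3) = ((-6 - 14)*33)*(-1 - 3) = -20*33*(-4) = -660*(-4) = 2640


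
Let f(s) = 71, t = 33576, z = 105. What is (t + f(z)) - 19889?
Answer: 13758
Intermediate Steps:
(t + f(z)) - 19889 = (33576 + 71) - 19889 = 33647 - 19889 = 13758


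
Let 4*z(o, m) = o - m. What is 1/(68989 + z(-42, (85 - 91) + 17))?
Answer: 4/275903 ≈ 1.4498e-5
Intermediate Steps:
z(o, m) = -m/4 + o/4 (z(o, m) = (o - m)/4 = -m/4 + o/4)
1/(68989 + z(-42, (85 - 91) + 17)) = 1/(68989 + (-((85 - 91) + 17)/4 + (1/4)*(-42))) = 1/(68989 + (-(-6 + 17)/4 - 21/2)) = 1/(68989 + (-1/4*11 - 21/2)) = 1/(68989 + (-11/4 - 21/2)) = 1/(68989 - 53/4) = 1/(275903/4) = 4/275903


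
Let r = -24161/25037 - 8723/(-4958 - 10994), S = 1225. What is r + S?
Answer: 489086005879/399390224 ≈ 1224.6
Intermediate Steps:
r = -167018521/399390224 (r = -24161*1/25037 - 8723/(-15952) = -24161/25037 - 8723*(-1/15952) = -24161/25037 + 8723/15952 = -167018521/399390224 ≈ -0.41818)
r + S = -167018521/399390224 + 1225 = 489086005879/399390224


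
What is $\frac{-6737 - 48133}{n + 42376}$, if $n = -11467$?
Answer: $- \frac{18290}{10303} \approx -1.7752$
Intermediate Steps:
$\frac{-6737 - 48133}{n + 42376} = \frac{-6737 - 48133}{-11467 + 42376} = - \frac{54870}{30909} = \left(-54870\right) \frac{1}{30909} = - \frac{18290}{10303}$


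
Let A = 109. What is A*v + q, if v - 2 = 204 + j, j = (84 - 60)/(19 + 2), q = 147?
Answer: 159079/7 ≈ 22726.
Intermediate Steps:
j = 8/7 (j = 24/21 = 24*(1/21) = 8/7 ≈ 1.1429)
v = 1450/7 (v = 2 + (204 + 8/7) = 2 + 1436/7 = 1450/7 ≈ 207.14)
A*v + q = 109*(1450/7) + 147 = 158050/7 + 147 = 159079/7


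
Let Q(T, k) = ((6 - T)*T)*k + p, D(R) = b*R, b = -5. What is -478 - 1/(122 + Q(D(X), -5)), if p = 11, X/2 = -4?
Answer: -3313975/6933 ≈ -478.00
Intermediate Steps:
X = -8 (X = 2*(-4) = -8)
D(R) = -5*R
Q(T, k) = 11 + T*k*(6 - T) (Q(T, k) = ((6 - T)*T)*k + 11 = (T*(6 - T))*k + 11 = T*k*(6 - T) + 11 = 11 + T*k*(6 - T))
-478 - 1/(122 + Q(D(X), -5)) = -478 - 1/(122 + (11 - 1*(-5)*(-5*(-8))² + 6*(-5*(-8))*(-5))) = -478 - 1/(122 + (11 - 1*(-5)*40² + 6*40*(-5))) = -478 - 1/(122 + (11 - 1*(-5)*1600 - 1200)) = -478 - 1/(122 + (11 + 8000 - 1200)) = -478 - 1/(122 + 6811) = -478 - 1/6933 = -3313975/6933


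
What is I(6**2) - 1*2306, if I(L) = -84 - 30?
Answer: -2420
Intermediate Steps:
I(L) = -114
I(6**2) - 1*2306 = -114 - 1*2306 = -114 - 2306 = -2420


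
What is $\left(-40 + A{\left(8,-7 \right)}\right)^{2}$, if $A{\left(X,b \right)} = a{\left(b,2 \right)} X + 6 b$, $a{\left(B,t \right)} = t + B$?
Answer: $14884$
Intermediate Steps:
$a{\left(B,t \right)} = B + t$
$A{\left(X,b \right)} = 6 b + X \left(2 + b\right)$ ($A{\left(X,b \right)} = \left(b + 2\right) X + 6 b = \left(2 + b\right) X + 6 b = X \left(2 + b\right) + 6 b = 6 b + X \left(2 + b\right)$)
$\left(-40 + A{\left(8,-7 \right)}\right)^{2} = \left(-40 + \left(6 \left(-7\right) + 8 \left(2 - 7\right)\right)\right)^{2} = \left(-40 + \left(-42 + 8 \left(-5\right)\right)\right)^{2} = \left(-40 - 82\right)^{2} = \left(-122\right)^{2} = 14884$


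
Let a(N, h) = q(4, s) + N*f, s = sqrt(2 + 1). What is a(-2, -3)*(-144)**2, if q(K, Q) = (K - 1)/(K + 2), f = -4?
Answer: 176256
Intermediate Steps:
s = sqrt(3) ≈ 1.7320
q(K, Q) = (-1 + K)/(2 + K)
a(N, h) = 1/2 - 4*N (a(N, h) = (-1 + 4)/(2 + 4) + N*(-4) = 3/6 - 4*N = (1/6)*3 - 4*N = 1/2 - 4*N)
a(-2, -3)*(-144)**2 = (1/2 - 4*(-2))*(-144)**2 = (1/2 + 8)*20736 = (17/2)*20736 = 176256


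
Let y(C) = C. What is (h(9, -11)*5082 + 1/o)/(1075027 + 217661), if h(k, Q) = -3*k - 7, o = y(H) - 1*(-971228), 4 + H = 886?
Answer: -167968942679/1256634931680 ≈ -0.13367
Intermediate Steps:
H = 882 (H = -4 + 886 = 882)
o = 972110 (o = 882 - 1*(-971228) = 882 + 971228 = 972110)
h(k, Q) = -7 - 3*k
(h(9, -11)*5082 + 1/o)/(1075027 + 217661) = ((-7 - 3*9)*5082 + 1/972110)/(1075027 + 217661) = ((-7 - 27)*5082 + 1/972110)/1292688 = (-34*5082 + 1/972110)*(1/1292688) = (-172788 + 1/972110)*(1/1292688) = -167968942679/972110*1/1292688 = -167968942679/1256634931680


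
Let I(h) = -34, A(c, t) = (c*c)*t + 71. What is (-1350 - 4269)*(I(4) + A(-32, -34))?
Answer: 195423201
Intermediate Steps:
A(c, t) = 71 + t*c**2 (A(c, t) = c**2*t + 71 = t*c**2 + 71 = 71 + t*c**2)
(-1350 - 4269)*(I(4) + A(-32, -34)) = (-1350 - 4269)*(-34 + (71 - 34*(-32)**2)) = -5619*(-34 + (71 - 34*1024)) = -5619*(-34 + (71 - 34816)) = -5619*(-34 - 34745) = -5619*(-34779) = 195423201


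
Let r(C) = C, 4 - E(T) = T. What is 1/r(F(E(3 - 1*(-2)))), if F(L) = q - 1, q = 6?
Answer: 1/5 ≈ 0.20000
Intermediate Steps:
E(T) = 4 - T
F(L) = 5 (F(L) = 6 - 1 = 5)
1/r(F(E(3 - 1*(-2)))) = 1/5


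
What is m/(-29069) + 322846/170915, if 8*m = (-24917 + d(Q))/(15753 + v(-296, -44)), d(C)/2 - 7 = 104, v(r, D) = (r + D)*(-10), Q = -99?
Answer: 1437982405491701/761267110157240 ≈ 1.8889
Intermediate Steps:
v(r, D) = -10*D - 10*r (v(r, D) = (D + r)*(-10) = -10*D - 10*r)
d(C) = 222 (d(C) = 14 + 2*104 = 14 + 208 = 222)
m = -24695/153224 (m = ((-24917 + 222)/(15753 + (-10*(-44) - 10*(-296))))/8 = (-24695/(15753 + (440 + 2960)))/8 = (-24695/(15753 + 3400))/8 = (-24695/19153)/8 = (-24695*1/19153)/8 = (⅛)*(-24695/19153) = -24695/153224 ≈ -0.16117)
m/(-29069) + 322846/170915 = -24695/153224/(-29069) + 322846/170915 = -24695/153224*(-1/29069) + 322846*(1/170915) = 24695/4454068456 + 322846/170915 = 1437982405491701/761267110157240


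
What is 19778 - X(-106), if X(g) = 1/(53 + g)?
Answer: 1048235/53 ≈ 19778.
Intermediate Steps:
19778 - X(-106) = 19778 - 1/(53 - 106) = 19778 - 1/(-53) = 19778 - 1*(-1/53) = 19778 + 1/53 = 1048235/53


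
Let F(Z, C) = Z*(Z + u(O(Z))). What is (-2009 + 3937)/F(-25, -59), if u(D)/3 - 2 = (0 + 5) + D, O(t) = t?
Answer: 1928/1975 ≈ 0.97620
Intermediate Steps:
u(D) = 21 + 3*D (u(D) = 6 + 3*((0 + 5) + D) = 6 + 3*(5 + D) = 6 + (15 + 3*D) = 21 + 3*D)
F(Z, C) = Z*(21 + 4*Z) (F(Z, C) = Z*(Z + (21 + 3*Z)) = Z*(21 + 4*Z))
(-2009 + 3937)/F(-25, -59) = (-2009 + 3937)/((-25*(21 + 4*(-25)))) = 1928/((-25*(21 - 100))) = 1928/((-25*(-79))) = 1928/1975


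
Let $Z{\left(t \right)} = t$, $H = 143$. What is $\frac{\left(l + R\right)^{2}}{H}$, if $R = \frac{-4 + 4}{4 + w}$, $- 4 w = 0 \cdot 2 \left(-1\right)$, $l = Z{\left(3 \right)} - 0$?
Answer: $\frac{9}{143} \approx 0.062937$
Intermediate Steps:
$l = 3$ ($l = 3 - 0 = 3 + 0 = 3$)
$w = 0$ ($w = - \frac{0 \cdot 2 \left(-1\right)}{4} = - \frac{0 \left(-1\right)}{4} = \left(- \frac{1}{4}\right) 0 = 0$)
$R = 0$ ($R = \frac{-4 + 4}{4 + 0} = \frac{0}{4} = 0 \cdot \frac{1}{4} = 0$)
$\frac{\left(l + R\right)^{2}}{H} = \frac{\left(3 + 0\right)^{2}}{143} = 3^{2} \cdot \frac{1}{143} = 9 \cdot \frac{1}{143} = \frac{9}{143}$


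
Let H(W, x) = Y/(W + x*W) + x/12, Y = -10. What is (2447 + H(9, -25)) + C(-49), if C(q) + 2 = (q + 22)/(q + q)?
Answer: 6464809/2646 ≈ 2443.2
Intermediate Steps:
H(W, x) = -10/(W + W*x) + x/12 (H(W, x) = -10/(W + x*W) + x/12 = -10/(W + W*x) + x*(1/12) = -10/(W + W*x) + x/12)
C(q) = -2 + (22 + q)/(2*q) (C(q) = -2 + (q + 22)/(q + q) = -2 + (22 + q)/((2*q)) = -2 + (22 + q)*(1/(2*q)) = -2 + (22 + q)/(2*q))
(2447 + H(9, -25)) + C(-49) = (2447 + (1/12)*(-120 + 9*(-25) + 9*(-25)²)/(9*(1 - 25))) + (-3/2 + 11/(-49)) = (2447 + (1/12)*(⅑)*(-120 - 225 + 9*625)/(-24)) + (-3/2 + 11*(-1/49)) = (2447 + (1/12)*(⅑)*(-1/24)*(-120 - 225 + 5625)) + (-3/2 - 11/49) = (2447 + (1/12)*(⅑)*(-1/24)*5280) - 169/98 = (2447 - 55/27) - 169/98 = 66014/27 - 169/98 = 6464809/2646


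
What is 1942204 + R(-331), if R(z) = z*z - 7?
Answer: 2051758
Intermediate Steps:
R(z) = -7 + z² (R(z) = z² - 7 = -7 + z²)
1942204 + R(-331) = 1942204 + (-7 + (-331)²) = 1942204 + (-7 + 109561) = 1942204 + 109554 = 2051758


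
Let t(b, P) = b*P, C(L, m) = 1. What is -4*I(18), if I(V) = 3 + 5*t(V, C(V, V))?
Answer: -372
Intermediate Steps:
t(b, P) = P*b
I(V) = 3 + 5*V (I(V) = 3 + 5*(1*V) = 3 + 5*V)
-4*I(18) = -4*(3 + 5*18) = -4*(3 + 90) = -4*93 = -372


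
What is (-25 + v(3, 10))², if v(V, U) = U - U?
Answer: 625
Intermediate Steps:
v(V, U) = 0
(-25 + v(3, 10))² = (-25 + 0)² = (-25)² = 625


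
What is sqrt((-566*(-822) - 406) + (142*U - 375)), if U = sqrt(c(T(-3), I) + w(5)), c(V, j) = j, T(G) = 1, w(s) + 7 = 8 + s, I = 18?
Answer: sqrt(464471 + 284*sqrt(6)) ≈ 682.03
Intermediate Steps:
w(s) = 1 + s (w(s) = -7 + (8 + s) = 1 + s)
U = 2*sqrt(6) (U = sqrt(18 + (1 + 5)) = sqrt(18 + 6) = sqrt(24) = 2*sqrt(6) ≈ 4.8990)
sqrt((-566*(-822) - 406) + (142*U - 375)) = sqrt((-566*(-822) - 406) + (142*(2*sqrt(6)) - 375)) = sqrt((465252 - 406) + (284*sqrt(6) - 375)) = sqrt(464846 + (-375 + 284*sqrt(6))) = sqrt(464471 + 284*sqrt(6))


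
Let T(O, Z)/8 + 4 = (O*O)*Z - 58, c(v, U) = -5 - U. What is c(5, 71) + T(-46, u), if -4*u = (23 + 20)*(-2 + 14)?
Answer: -2184284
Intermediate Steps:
u = -129 (u = -(23 + 20)*(-2 + 14)/4 = -43*12/4 = -1/4*516 = -129)
T(O, Z) = -496 + 8*Z*O**2 (T(O, Z) = -32 + 8*((O*O)*Z - 58) = -32 + 8*(O**2*Z - 58) = -32 + 8*(Z*O**2 - 58) = -32 + 8*(-58 + Z*O**2) = -32 + (-464 + 8*Z*O**2) = -496 + 8*Z*O**2)
c(5, 71) + T(-46, u) = (-5 - 1*71) + (-496 + 8*(-129)*(-46)**2) = (-5 - 71) + (-496 + 8*(-129)*2116) = -76 + (-496 - 2183712) = -76 - 2184208 = -2184284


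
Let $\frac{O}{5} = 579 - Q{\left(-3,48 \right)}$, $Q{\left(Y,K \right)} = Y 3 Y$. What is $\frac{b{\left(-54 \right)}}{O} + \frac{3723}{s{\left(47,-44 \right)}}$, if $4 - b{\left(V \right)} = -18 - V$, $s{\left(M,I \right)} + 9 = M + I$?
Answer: $- \frac{428153}{690} \approx -620.51$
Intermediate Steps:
$s{\left(M,I \right)} = -9 + I + M$ ($s{\left(M,I \right)} = -9 + \left(M + I\right) = -9 + \left(I + M\right) = -9 + I + M$)
$b{\left(V \right)} = 22 + V$ ($b{\left(V \right)} = 4 - \left(-18 - V\right) = 4 + \left(18 + V\right) = 22 + V$)
$Q{\left(Y,K \right)} = 3 Y^{2}$ ($Q{\left(Y,K \right)} = 3 Y Y = 3 Y^{2}$)
$O = 2760$ ($O = 5 \left(579 - 3 \left(-3\right)^{2}\right) = 5 \left(579 - 3 \cdot 9\right) = 5 \left(579 - 27\right) = 5 \cdot 552 = 2760$)
$\frac{b{\left(-54 \right)}}{O} + \frac{3723}{s{\left(47,-44 \right)}} = \frac{22 - 54}{2760} + \frac{3723}{-9 - 44 + 47} = \left(-32\right) \frac{1}{2760} + \frac{3723}{-6} = - \frac{4}{345} + 3723 \left(- \frac{1}{6}\right) = - \frac{4}{345} - \frac{1241}{2} = - \frac{428153}{690}$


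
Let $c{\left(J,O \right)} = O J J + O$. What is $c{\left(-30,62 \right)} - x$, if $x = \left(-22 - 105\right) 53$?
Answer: $62593$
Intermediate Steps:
$c{\left(J,O \right)} = O + O J^{2}$ ($c{\left(J,O \right)} = J O J + O = O J^{2} + O = O + O J^{2}$)
$x = -6731$ ($x = \left(-127\right) 53 = -6731$)
$c{\left(-30,62 \right)} - x = 62 \left(1 + \left(-30\right)^{2}\right) - -6731 = 62 \left(1 + 900\right) + 6731 = 62 \cdot 901 + 6731 = 55862 + 6731 = 62593$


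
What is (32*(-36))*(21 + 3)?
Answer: -27648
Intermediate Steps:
(32*(-36))*(21 + 3) = -1152*24 = -27648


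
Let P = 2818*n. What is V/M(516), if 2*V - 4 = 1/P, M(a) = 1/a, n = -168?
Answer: 81428885/78904 ≈ 1032.0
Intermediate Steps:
P = -473424 (P = 2818*(-168) = -473424)
V = 1893695/946848 (V = 2 + (½)/(-473424) = 2 + (½)*(-1/473424) = 2 - 1/946848 = 1893695/946848 ≈ 2.0000)
V/M(516) = 1893695/(946848*(1/516)) = (1893695/946848)*516 = 81428885/78904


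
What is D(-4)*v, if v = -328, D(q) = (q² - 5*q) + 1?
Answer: -12136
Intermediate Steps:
D(q) = 1 + q² - 5*q
D(-4)*v = (1 + (-4)² - 5*(-4))*(-328) = (1 + 16 + 20)*(-328) = 37*(-328) = -12136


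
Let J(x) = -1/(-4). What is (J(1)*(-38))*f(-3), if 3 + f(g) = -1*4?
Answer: 133/2 ≈ 66.500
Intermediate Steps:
f(g) = -7 (f(g) = -3 - 1*4 = -3 - 4 = -7)
J(x) = ¼ (J(x) = -1*(-¼) = ¼)
(J(1)*(-38))*f(-3) = ((¼)*(-38))*(-7) = -19/2*(-7) = 133/2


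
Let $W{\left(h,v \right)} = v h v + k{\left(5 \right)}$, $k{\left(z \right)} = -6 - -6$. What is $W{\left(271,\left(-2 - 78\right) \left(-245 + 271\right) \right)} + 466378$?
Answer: $1172920778$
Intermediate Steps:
$k{\left(z \right)} = 0$ ($k{\left(z \right)} = -6 + 6 = 0$)
$W{\left(h,v \right)} = h v^{2}$ ($W{\left(h,v \right)} = v h v + 0 = h v v + 0 = h v^{2} + 0 = h v^{2}$)
$W{\left(271,\left(-2 - 78\right) \left(-245 + 271\right) \right)} + 466378 = 271 \left(\left(-2 - 78\right) \left(-245 + 271\right)\right)^{2} + 466378 = 271 \left(\left(-80\right) 26\right)^{2} + 466378 = 271 \left(-2080\right)^{2} + 466378 = 271 \cdot 4326400 + 466378 = 1172454400 + 466378 = 1172920778$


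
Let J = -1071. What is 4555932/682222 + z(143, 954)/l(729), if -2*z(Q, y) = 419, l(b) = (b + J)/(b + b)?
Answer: 11663528937/12962218 ≈ 899.81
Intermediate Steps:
l(b) = (-1071 + b)/(2*b) (l(b) = (b - 1071)/(b + b) = (-1071 + b)/((2*b)) = (-1071 + b)*(1/(2*b)) = (-1071 + b)/(2*b))
z(Q, y) = -419/2 (z(Q, y) = -½*419 = -419/2)
4555932/682222 + z(143, 954)/l(729) = 4555932/682222 - 419*1458/(-1071 + 729)/2 = 4555932*(1/682222) - 419/(2*((½)*(1/729)*(-342))) = 2277966/341111 - 419/(2*(-19/81)) = 2277966/341111 - 419/2*(-81/19) = 2277966/341111 + 33939/38 = 11663528937/12962218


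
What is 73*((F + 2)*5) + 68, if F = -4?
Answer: -662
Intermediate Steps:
73*((F + 2)*5) + 68 = 73*((-4 + 2)*5) + 68 = 73*(-2*5) + 68 = 73*(-10) + 68 = -730 + 68 = -662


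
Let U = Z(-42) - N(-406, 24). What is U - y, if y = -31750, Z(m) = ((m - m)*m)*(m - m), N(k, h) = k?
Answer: 32156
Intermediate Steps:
Z(m) = 0 (Z(m) = (0*m)*0 = 0*0 = 0)
U = 406 (U = 0 - 1*(-406) = 0 + 406 = 406)
U - y = 406 - 1*(-31750) = 406 + 31750 = 32156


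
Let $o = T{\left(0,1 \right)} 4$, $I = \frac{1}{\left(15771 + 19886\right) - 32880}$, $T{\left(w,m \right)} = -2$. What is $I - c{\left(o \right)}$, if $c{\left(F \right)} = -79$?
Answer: $\frac{219384}{2777} \approx 79.0$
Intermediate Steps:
$I = \frac{1}{2777}$ ($I = \frac{1}{35657 - 32880} = \frac{1}{2777} \approx 0.0003601$)
$o = -8$ ($o = \left(-2\right) 4 = -8$)
$I - c{\left(o \right)} = \frac{1}{2777} - -79 = \frac{1}{2777} + 79 = \frac{219384}{2777}$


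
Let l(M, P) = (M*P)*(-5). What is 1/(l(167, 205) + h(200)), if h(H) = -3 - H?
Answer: -1/171378 ≈ -5.8351e-6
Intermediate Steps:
l(M, P) = -5*M*P
1/(l(167, 205) + h(200)) = 1/(-5*167*205 + (-3 - 1*200)) = 1/(-171175 + (-3 - 200)) = 1/(-171175 - 203) = 1/(-171378) = -1/171378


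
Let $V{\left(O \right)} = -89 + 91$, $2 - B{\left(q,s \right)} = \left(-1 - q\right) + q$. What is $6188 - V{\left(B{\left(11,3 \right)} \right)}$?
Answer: $6186$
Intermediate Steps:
$B{\left(q,s \right)} = 3$ ($B{\left(q,s \right)} = 2 - \left(\left(-1 - q\right) + q\right) = 2 - -1 = 2 + 1 = 3$)
$V{\left(O \right)} = 2$
$6188 - V{\left(B{\left(11,3 \right)} \right)} = 6188 - 2 = 6186$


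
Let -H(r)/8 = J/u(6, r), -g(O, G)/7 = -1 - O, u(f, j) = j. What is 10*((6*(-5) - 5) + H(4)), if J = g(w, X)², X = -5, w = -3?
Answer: -4270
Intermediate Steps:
g(O, G) = 7 + 7*O (g(O, G) = -7*(-1 - O) = 7 + 7*O)
J = 196 (J = (7 + 7*(-3))² = (7 - 21)² = (-14)² = 196)
H(r) = -1568/r
10*((6*(-5) - 5) + H(4)) = 10*((6*(-5) - 5) - 1568/4) = 10*((-30 - 5) - 1568*¼) = 10*(-35 - 392) = 10*(-427) = -4270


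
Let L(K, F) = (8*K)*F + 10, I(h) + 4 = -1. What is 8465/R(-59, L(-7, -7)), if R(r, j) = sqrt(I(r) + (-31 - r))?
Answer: 8465*sqrt(23)/23 ≈ 1765.1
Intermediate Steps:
I(h) = -5 (I(h) = -4 - 1 = -5)
L(K, F) = 10 + 8*F*K (L(K, F) = 8*F*K + 10 = 10 + 8*F*K)
R(r, j) = sqrt(-36 - r) (R(r, j) = sqrt(-5 + (-31 - r)) = sqrt(-36 - r))
8465/R(-59, L(-7, -7)) = 8465/(sqrt(-36 - 1*(-59))) = 8465/(sqrt(-36 + 59)) = 8465/(sqrt(23)) = 8465*(sqrt(23)/23) = 8465*sqrt(23)/23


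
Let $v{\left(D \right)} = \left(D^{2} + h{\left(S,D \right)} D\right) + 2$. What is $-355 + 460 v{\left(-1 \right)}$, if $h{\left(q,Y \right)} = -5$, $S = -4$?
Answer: $3325$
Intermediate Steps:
$v{\left(D \right)} = 2 + D^{2} - 5 D$ ($v{\left(D \right)} = \left(D^{2} - 5 D\right) + 2 = 2 + D^{2} - 5 D$)
$-355 + 460 v{\left(-1 \right)} = -355 + 460 \left(2 + \left(-1\right)^{2} - -5\right) = -355 + 460 \left(2 + 1 + 5\right) = -355 + 460 \cdot 8 = -355 + 3680 = 3325$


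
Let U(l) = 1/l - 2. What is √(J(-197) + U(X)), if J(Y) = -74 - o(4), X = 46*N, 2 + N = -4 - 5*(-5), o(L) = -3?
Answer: 3*I*√6195786/874 ≈ 8.5439*I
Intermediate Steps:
N = 19 (N = -2 + (-4 - 5*(-5)) = -2 + (-4 + 25) = -2 + 21 = 19)
X = 874 (X = 46*19 = 874)
U(l) = -2 + 1/l
J(Y) = -71 (J(Y) = -74 - 1*(-3) = -74 + 3 = -71)
√(J(-197) + U(X)) = √(-71 + (-2 + 1/874)) = √(-71 - 1747/874) = √(-63801/874) = 3*I*√6195786/874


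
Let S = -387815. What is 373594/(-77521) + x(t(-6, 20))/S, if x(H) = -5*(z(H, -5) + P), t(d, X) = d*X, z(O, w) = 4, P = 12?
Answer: -28975831086/6012761323 ≈ -4.8191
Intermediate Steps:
t(d, X) = X*d
x(H) = -80 (x(H) = -5*(4 + 12) = -5*16 = -80)
373594/(-77521) + x(t(-6, 20))/S = 373594/(-77521) - 80/(-387815) = 373594*(-1/77521) - 80*(-1/387815) = -373594/77521 + 16/77563 = -28975831086/6012761323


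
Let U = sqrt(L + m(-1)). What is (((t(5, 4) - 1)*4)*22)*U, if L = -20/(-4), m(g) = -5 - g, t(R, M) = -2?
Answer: -264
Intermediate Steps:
L = 5 (L = -20*(-1/4) = 5)
U = 1 (U = sqrt(5 + (-5 - 1*(-1))) = sqrt(5 + (-5 + 1)) = sqrt(5 - 4) = sqrt(1) = 1)
(((t(5, 4) - 1)*4)*22)*U = (((-2 - 1)*4)*22)*1 = (-3*4*22)*1 = -12*22*1 = -264*1 = -264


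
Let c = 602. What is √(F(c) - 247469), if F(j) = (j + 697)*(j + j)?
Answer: √1316527 ≈ 1147.4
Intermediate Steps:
F(j) = 2*j*(697 + j) (F(j) = (697 + j)*(2*j) = 2*j*(697 + j))
√(F(c) - 247469) = √(2*602*(697 + 602) - 247469) = √(2*602*1299 - 247469) = √(1563996 - 247469) = √1316527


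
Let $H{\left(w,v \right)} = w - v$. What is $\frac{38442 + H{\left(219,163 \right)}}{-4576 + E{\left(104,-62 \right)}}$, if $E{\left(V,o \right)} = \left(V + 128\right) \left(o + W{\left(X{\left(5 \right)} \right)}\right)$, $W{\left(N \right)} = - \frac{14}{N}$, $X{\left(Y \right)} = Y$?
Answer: $- \frac{96245}{49024} \approx -1.9632$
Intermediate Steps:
$E{\left(V,o \right)} = \left(128 + V\right) \left(- \frac{14}{5} + o\right)$ ($E{\left(V,o \right)} = \left(V + 128\right) \left(o - \frac{14}{5}\right) = \left(128 + V\right) \left(o - \frac{14}{5}\right) = \left(128 + V\right) \left(- \frac{14}{5} + o\right)$)
$\frac{38442 + H{\left(219,163 \right)}}{-4576 + E{\left(104,-62 \right)}} = \frac{38442 + \left(219 - 163\right)}{-4576 + \left(- \frac{1792}{5} + 128 \left(-62\right) - \frac{1456}{5} + 104 \left(-62\right)\right)} = \frac{38442 + \left(219 - 163\right)}{-4576 - \frac{75168}{5}} = \frac{38442 + 56}{-4576 - \frac{75168}{5}} = \frac{38498}{- \frac{98048}{5}} = 38498 \left(- \frac{5}{98048}\right) = - \frac{96245}{49024}$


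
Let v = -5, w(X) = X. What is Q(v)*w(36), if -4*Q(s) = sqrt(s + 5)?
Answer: 0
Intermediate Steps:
Q(s) = -sqrt(5 + s)/4 (Q(s) = -sqrt(s + 5)/4 = -sqrt(5 + s)/4)
Q(v)*w(36) = -sqrt(5 - 5)/4*36 = -sqrt(0)/4*36 = -1/4*0*36 = 0*36 = 0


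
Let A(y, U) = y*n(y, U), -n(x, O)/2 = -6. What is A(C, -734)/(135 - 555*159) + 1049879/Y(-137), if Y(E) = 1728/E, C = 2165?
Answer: -140813419933/1691712 ≈ -83237.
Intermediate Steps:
n(x, O) = 12 (n(x, O) = -2*(-6) = 12)
A(y, U) = 12*y (A(y, U) = y*12 = 12*y)
A(C, -734)/(135 - 555*159) + 1049879/Y(-137) = (12*2165)/(135 - 555*159) + 1049879/((1728/(-137))) = 25980/(135 - 88245) + 1049879/((1728*(-1/137))) = 25980/(-88110) + 1049879/(-1728/137) = 25980*(-1/88110) + 1049879*(-137/1728) = -866/2937 - 143833423/1728 = -140813419933/1691712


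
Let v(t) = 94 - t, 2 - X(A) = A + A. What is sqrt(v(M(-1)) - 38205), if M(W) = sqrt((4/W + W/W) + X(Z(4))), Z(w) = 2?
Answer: sqrt(-38111 - I*sqrt(5)) ≈ 0.0057 - 195.22*I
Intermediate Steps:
X(A) = 2 - 2*A (X(A) = 2 - (A + A) = 2 - 2*A)
M(W) = sqrt(-1 + 4/W) (M(W) = sqrt((4/W + W/W) + (2 - 2*2)) = sqrt((4/W + 1) + (2 - 4)) = sqrt((1 + 4/W) - 2) = sqrt(-1 + 4/W))
sqrt(v(M(-1)) - 38205) = sqrt((94 - sqrt((4 - 1*(-1))/(-1))) - 38205) = sqrt((94 - sqrt(-(4 + 1))) - 38205) = sqrt((94 - sqrt(-1*5)) - 38205) = sqrt((94 - sqrt(-5)) - 38205) = sqrt((94 - I*sqrt(5)) - 38205) = sqrt(-38111 - I*sqrt(5))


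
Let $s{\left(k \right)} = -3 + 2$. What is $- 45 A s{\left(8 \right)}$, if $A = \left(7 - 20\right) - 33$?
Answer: $-2070$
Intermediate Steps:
$s{\left(k \right)} = -1$
$A = -46$ ($A = -13 - 33 = -46$)
$- 45 A s{\left(8 \right)} = \left(-45\right) \left(-46\right) \left(-1\right) = 2070 \left(-1\right) = -2070$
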